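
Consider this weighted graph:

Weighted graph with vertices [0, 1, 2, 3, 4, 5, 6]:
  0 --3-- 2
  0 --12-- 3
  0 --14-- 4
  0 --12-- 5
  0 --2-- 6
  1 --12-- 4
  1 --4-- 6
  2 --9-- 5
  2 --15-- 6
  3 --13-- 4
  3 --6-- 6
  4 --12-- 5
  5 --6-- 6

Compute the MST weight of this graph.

Applying Kruskal's algorithm (sort edges by weight, add if no cycle):
  Add (0,6) w=2
  Add (0,2) w=3
  Add (1,6) w=4
  Add (3,6) w=6
  Add (5,6) w=6
  Skip (2,5) w=9 (creates cycle)
  Skip (0,3) w=12 (creates cycle)
  Skip (0,5) w=12 (creates cycle)
  Add (1,4) w=12
  Skip (4,5) w=12 (creates cycle)
  Skip (3,4) w=13 (creates cycle)
  Skip (0,4) w=14 (creates cycle)
  Skip (2,6) w=15 (creates cycle)
MST weight = 33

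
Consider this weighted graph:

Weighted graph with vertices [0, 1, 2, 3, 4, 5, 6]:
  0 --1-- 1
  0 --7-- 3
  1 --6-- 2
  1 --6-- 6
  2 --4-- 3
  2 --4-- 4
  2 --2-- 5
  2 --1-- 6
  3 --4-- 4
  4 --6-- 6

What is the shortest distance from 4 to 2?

Using Dijkstra's algorithm from vertex 4:
Shortest path: 4 -> 2
Total weight: 4 = 4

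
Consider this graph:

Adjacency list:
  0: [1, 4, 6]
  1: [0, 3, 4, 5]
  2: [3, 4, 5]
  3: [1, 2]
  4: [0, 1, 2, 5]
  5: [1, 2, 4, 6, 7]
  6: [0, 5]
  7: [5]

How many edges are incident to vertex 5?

Vertex 5 has neighbors [1, 2, 4, 6, 7], so deg(5) = 5.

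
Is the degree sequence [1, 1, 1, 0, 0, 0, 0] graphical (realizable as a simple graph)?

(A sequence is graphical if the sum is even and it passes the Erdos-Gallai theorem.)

Sum of degrees = 3. Sum is odd, so the sequence is NOT graphical.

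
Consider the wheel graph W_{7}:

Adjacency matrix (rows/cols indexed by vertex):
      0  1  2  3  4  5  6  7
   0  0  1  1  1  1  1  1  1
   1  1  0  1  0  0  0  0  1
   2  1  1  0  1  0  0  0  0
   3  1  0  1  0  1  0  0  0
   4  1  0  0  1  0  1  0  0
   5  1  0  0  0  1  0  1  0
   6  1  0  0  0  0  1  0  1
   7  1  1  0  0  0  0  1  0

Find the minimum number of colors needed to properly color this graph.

W_{7} = C_{7} plus a hub adjacent to every cycle vertex.
The outer cycle needs 3 colors (odd cycle); the hub is adjacent to all of them so needs a fresh color.
Chromatic number = 3 + 1 = 4.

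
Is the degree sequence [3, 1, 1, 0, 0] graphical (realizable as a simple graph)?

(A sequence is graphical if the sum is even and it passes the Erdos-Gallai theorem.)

Sum of degrees = 5. Sum is odd, so the sequence is NOT graphical.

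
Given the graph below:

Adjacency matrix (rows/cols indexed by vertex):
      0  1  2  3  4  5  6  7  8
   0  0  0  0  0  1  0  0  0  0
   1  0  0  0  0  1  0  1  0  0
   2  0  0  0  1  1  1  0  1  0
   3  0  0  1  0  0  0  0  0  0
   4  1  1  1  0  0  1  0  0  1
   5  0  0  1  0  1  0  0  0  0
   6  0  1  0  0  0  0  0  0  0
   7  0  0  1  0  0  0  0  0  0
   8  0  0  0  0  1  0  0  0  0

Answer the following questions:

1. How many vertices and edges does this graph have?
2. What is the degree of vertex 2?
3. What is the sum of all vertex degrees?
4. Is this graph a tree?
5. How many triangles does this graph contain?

Count: 9 vertices, 9 edges.
Vertex 2 has neighbors [3, 4, 5, 7], degree = 4.
Handshaking lemma: 2 * 9 = 18.
A tree on 9 vertices has 8 edges. This graph has 9 edges (1 extra). Not a tree.
Number of triangles = 1.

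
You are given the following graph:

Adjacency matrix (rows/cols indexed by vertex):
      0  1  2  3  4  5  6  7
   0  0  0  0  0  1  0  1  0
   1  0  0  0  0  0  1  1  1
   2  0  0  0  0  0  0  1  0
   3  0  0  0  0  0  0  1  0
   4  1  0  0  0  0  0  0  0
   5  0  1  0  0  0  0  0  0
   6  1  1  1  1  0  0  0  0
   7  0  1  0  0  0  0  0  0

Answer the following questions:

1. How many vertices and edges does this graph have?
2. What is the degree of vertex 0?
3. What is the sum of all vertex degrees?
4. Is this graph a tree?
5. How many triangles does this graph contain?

Count: 8 vertices, 7 edges.
Vertex 0 has neighbors [4, 6], degree = 2.
Handshaking lemma: 2 * 7 = 14.
A graph is a tree iff it is connected and has exactly n-1 edges. This graph is connected (all 8 vertices in one component) and has 8-1 = 7 edges. It is a tree.
Number of triangles = 0.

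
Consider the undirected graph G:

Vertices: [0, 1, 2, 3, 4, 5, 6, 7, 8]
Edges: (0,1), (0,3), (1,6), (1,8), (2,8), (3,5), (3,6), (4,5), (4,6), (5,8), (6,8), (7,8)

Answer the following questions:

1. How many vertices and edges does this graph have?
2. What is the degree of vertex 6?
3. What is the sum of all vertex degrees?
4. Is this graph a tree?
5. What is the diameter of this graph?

Count: 9 vertices, 12 edges.
Vertex 6 has neighbors [1, 3, 4, 8], degree = 4.
Handshaking lemma: 2 * 12 = 24.
A tree on 9 vertices has 8 edges. This graph has 12 edges (4 extra). Not a tree.
Diameter (longest shortest path) = 3.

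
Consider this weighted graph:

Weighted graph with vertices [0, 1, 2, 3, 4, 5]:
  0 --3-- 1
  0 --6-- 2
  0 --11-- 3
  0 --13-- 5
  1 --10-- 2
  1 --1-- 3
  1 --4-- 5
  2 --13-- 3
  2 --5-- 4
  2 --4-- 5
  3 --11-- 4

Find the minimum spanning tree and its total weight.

Applying Kruskal's algorithm (sort edges by weight, add if no cycle):
  Add (1,3) w=1
  Add (0,1) w=3
  Add (1,5) w=4
  Add (2,5) w=4
  Add (2,4) w=5
  Skip (0,2) w=6 (creates cycle)
  Skip (1,2) w=10 (creates cycle)
  Skip (0,3) w=11 (creates cycle)
  Skip (3,4) w=11 (creates cycle)
  Skip (0,5) w=13 (creates cycle)
  Skip (2,3) w=13 (creates cycle)
MST weight = 17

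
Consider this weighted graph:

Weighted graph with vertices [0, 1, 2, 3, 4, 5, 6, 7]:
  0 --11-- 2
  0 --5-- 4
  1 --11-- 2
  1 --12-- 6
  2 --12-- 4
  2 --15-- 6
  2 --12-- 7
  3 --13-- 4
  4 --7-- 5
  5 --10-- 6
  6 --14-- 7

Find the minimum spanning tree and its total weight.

Applying Kruskal's algorithm (sort edges by weight, add if no cycle):
  Add (0,4) w=5
  Add (4,5) w=7
  Add (5,6) w=10
  Add (0,2) w=11
  Add (1,2) w=11
  Skip (1,6) w=12 (creates cycle)
  Add (2,7) w=12
  Skip (2,4) w=12 (creates cycle)
  Add (3,4) w=13
  Skip (6,7) w=14 (creates cycle)
  Skip (2,6) w=15 (creates cycle)
MST weight = 69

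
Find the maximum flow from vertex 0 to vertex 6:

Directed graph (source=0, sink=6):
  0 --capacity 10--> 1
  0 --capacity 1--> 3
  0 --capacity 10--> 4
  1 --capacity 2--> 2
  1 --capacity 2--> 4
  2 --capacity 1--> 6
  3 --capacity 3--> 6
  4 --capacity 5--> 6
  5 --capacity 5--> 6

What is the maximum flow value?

Computing max flow:
  Flow on (0->1): 3/10
  Flow on (0->3): 1/1
  Flow on (0->4): 3/10
  Flow on (1->2): 1/2
  Flow on (1->4): 2/2
  Flow on (2->6): 1/1
  Flow on (3->6): 1/3
  Flow on (4->6): 5/5
Maximum flow = 7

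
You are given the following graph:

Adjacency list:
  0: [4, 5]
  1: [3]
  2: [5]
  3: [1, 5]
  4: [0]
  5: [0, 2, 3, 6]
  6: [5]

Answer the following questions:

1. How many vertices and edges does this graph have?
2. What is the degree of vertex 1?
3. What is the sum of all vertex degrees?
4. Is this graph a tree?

Count: 7 vertices, 6 edges.
Vertex 1 has neighbors [3], degree = 1.
Handshaking lemma: 2 * 6 = 12.
A graph is a tree iff it is connected and has exactly n-1 edges. This graph is connected (all 7 vertices in one component) and has 7-1 = 6 edges. It is a tree.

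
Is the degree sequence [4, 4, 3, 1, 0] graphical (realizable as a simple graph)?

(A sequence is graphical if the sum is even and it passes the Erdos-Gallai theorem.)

Sum of degrees = 12. Sum is even but fails Erdos-Gallai. The sequence is NOT graphical.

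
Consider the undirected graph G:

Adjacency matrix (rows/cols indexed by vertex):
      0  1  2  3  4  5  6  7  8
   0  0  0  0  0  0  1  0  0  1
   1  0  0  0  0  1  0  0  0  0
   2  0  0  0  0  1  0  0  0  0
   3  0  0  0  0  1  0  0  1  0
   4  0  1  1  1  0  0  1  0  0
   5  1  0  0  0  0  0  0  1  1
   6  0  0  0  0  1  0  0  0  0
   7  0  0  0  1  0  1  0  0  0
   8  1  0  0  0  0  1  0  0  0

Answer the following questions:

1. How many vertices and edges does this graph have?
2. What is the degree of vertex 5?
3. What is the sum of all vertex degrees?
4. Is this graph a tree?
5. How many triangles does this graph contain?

Count: 9 vertices, 9 edges.
Vertex 5 has neighbors [0, 7, 8], degree = 3.
Handshaking lemma: 2 * 9 = 18.
A tree on 9 vertices has 8 edges. This graph has 9 edges (1 extra). Not a tree.
Number of triangles = 1.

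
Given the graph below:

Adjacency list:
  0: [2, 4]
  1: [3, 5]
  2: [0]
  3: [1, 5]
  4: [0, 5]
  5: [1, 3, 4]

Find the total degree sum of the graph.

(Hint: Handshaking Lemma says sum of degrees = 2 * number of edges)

Count edges: 6 edges.
By Handshaking Lemma: sum of degrees = 2 * 6 = 12.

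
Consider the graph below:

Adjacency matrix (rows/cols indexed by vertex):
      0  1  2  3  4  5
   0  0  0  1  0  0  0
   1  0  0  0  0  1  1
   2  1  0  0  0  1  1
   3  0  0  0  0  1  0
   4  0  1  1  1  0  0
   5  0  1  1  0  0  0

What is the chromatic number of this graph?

The graph has a maximum clique of size 2 (lower bound on chromatic number).
A valid 2-coloring: {0: 1, 1: 0, 2: 0, 3: 0, 4: 1, 5: 1}.
Chromatic number = 2.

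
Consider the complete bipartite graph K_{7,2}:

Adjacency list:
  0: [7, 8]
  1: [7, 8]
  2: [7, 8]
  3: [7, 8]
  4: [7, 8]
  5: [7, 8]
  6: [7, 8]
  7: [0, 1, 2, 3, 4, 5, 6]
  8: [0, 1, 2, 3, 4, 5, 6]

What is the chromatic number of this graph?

K_{7,2} is bipartite: vertices split into two independent sets of size 7 and 2.
Color one set 0, the other 1. No adjacent vertices share a color.
Chromatic number = 2.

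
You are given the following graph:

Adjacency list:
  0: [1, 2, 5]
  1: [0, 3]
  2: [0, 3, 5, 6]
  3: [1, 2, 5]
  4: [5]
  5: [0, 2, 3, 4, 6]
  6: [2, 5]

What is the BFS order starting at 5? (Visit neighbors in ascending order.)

BFS from vertex 5 (neighbors processed in ascending order):
Visit order: 5, 0, 2, 3, 4, 6, 1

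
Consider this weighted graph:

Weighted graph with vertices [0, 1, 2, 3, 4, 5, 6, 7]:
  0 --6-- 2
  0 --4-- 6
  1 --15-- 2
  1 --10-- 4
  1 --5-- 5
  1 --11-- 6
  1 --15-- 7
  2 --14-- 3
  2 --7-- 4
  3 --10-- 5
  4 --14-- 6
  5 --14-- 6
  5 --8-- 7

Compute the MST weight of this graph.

Applying Kruskal's algorithm (sort edges by weight, add if no cycle):
  Add (0,6) w=4
  Add (1,5) w=5
  Add (0,2) w=6
  Add (2,4) w=7
  Add (5,7) w=8
  Add (1,4) w=10
  Add (3,5) w=10
  Skip (1,6) w=11 (creates cycle)
  Skip (2,3) w=14 (creates cycle)
  Skip (4,6) w=14 (creates cycle)
  Skip (5,6) w=14 (creates cycle)
  Skip (1,7) w=15 (creates cycle)
  Skip (1,2) w=15 (creates cycle)
MST weight = 50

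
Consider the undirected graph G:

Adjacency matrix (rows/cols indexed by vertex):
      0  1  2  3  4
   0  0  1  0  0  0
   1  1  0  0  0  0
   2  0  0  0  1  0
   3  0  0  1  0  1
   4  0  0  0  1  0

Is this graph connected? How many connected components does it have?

Checking connectivity: the graph has 2 connected component(s).
Components: [[0, 1], [2, 3, 4]]. The graph is NOT connected.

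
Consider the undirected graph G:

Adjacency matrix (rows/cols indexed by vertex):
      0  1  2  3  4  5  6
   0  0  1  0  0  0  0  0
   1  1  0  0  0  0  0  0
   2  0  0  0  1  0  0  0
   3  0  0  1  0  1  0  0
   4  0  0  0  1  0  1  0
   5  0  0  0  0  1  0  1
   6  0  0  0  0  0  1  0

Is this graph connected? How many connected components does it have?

Checking connectivity: the graph has 2 connected component(s).
Components: [[0, 1], [2, 3, 4, 5, 6]]. The graph is NOT connected.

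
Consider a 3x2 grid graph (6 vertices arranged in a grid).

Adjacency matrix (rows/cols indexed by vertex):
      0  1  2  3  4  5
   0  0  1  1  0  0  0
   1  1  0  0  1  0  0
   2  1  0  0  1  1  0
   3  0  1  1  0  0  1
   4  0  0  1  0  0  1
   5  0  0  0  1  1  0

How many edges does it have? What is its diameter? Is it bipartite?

A 3x2 grid has 4 vertical edges and 3 horizontal edges.
Total edges = 4 + 3 = 7.
Diameter = (3-1) + (2-1) = 3 (corner to opposite corner).
Grid graphs are bipartite (checkerboard coloring).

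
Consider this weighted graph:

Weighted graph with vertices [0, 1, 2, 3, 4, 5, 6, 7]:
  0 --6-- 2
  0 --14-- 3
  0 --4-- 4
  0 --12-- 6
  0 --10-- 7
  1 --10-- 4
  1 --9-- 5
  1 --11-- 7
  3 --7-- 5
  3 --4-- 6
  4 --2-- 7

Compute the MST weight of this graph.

Applying Kruskal's algorithm (sort edges by weight, add if no cycle):
  Add (4,7) w=2
  Add (0,4) w=4
  Add (3,6) w=4
  Add (0,2) w=6
  Add (3,5) w=7
  Add (1,5) w=9
  Skip (0,7) w=10 (creates cycle)
  Add (1,4) w=10
  Skip (1,7) w=11 (creates cycle)
  Skip (0,6) w=12 (creates cycle)
  Skip (0,3) w=14 (creates cycle)
MST weight = 42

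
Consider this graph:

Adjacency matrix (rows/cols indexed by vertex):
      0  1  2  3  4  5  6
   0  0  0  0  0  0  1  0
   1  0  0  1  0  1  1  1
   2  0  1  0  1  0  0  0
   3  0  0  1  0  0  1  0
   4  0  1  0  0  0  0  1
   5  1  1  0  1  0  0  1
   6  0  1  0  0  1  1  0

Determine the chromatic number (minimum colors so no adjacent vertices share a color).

The graph has a maximum clique of size 3 (lower bound on chromatic number).
A valid 3-coloring: {0: 0, 1: 0, 2: 1, 3: 0, 4: 1, 5: 1, 6: 2}.
Chromatic number = 3.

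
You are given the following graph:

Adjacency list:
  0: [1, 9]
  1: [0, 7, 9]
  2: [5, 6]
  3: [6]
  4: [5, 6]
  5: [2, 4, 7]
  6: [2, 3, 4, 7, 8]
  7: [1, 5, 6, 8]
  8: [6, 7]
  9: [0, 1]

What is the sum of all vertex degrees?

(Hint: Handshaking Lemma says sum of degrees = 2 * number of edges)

Count edges: 13 edges.
By Handshaking Lemma: sum of degrees = 2 * 13 = 26.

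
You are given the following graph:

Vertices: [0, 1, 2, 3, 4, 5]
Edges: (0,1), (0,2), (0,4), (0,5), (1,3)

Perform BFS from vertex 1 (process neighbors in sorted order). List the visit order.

BFS from vertex 1 (neighbors processed in ascending order):
Visit order: 1, 0, 3, 2, 4, 5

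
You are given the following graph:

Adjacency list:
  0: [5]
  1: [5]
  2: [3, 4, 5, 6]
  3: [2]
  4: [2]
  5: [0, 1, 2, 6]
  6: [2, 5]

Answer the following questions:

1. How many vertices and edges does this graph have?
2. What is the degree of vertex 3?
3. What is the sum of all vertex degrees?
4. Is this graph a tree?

Count: 7 vertices, 7 edges.
Vertex 3 has neighbors [2], degree = 1.
Handshaking lemma: 2 * 7 = 14.
A tree on 7 vertices has 6 edges. This graph has 7 edges (1 extra). Not a tree.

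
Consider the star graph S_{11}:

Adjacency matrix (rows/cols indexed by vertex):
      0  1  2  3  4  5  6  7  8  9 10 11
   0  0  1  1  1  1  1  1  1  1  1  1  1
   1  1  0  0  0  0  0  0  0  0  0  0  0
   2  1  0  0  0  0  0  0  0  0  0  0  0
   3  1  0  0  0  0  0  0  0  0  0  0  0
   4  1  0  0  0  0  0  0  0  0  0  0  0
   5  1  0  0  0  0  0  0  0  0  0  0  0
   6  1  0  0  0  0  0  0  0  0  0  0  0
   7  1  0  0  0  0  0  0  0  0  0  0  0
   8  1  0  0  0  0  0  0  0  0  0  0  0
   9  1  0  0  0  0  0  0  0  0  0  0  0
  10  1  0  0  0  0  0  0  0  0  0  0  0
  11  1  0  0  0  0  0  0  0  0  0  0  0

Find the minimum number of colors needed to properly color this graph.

S_{11} has one hub adjacent to 11 leaves; leaves are pairwise non-adjacent.
Color the hub 0 and every leaf 1.
Chromatic number = 2.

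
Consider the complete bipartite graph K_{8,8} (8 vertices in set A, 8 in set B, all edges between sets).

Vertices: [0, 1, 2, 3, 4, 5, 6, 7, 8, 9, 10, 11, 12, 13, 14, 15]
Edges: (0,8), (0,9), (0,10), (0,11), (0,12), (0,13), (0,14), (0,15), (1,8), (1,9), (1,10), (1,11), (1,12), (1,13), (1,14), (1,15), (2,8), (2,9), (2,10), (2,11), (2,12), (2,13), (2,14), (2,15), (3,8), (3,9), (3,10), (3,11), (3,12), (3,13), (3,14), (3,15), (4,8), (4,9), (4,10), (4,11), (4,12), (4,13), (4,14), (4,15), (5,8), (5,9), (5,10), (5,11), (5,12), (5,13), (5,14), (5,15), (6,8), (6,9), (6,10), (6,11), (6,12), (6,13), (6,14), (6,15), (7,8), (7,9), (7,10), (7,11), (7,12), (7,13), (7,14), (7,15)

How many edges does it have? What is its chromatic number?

K_{8,8} has 8 * 8 = 64 edges.
Bipartite graphs have chromatic number 2 (color each partition differently).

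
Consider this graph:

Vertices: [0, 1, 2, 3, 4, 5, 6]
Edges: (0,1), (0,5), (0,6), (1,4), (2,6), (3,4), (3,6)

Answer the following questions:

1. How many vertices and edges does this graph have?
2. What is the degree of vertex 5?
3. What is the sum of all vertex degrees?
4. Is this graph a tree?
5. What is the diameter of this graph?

Count: 7 vertices, 7 edges.
Vertex 5 has neighbors [0], degree = 1.
Handshaking lemma: 2 * 7 = 14.
A tree on 7 vertices has 6 edges. This graph has 7 edges (1 extra). Not a tree.
Diameter (longest shortest path) = 3.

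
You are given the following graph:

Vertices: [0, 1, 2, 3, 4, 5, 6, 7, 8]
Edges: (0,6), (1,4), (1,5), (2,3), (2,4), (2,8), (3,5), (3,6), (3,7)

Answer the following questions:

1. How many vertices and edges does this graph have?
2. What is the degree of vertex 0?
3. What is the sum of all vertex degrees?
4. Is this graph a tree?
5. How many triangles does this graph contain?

Count: 9 vertices, 9 edges.
Vertex 0 has neighbors [6], degree = 1.
Handshaking lemma: 2 * 9 = 18.
A tree on 9 vertices has 8 edges. This graph has 9 edges (1 extra). Not a tree.
Number of triangles = 0.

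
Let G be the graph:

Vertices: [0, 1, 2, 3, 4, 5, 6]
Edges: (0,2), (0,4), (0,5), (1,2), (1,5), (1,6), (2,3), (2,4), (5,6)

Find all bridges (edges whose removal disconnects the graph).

A bridge is an edge whose removal increases the number of connected components.
Bridges found: (2,3)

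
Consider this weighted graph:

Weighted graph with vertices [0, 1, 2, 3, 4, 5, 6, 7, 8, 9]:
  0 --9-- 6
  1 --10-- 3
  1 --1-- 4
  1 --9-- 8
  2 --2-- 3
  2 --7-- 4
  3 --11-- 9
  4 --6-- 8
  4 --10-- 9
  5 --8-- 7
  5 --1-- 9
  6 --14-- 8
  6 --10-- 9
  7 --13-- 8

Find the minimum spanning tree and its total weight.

Applying Kruskal's algorithm (sort edges by weight, add if no cycle):
  Add (1,4) w=1
  Add (5,9) w=1
  Add (2,3) w=2
  Add (4,8) w=6
  Add (2,4) w=7
  Add (5,7) w=8
  Add (0,6) w=9
  Skip (1,8) w=9 (creates cycle)
  Skip (1,3) w=10 (creates cycle)
  Add (4,9) w=10
  Add (6,9) w=10
  Skip (3,9) w=11 (creates cycle)
  Skip (7,8) w=13 (creates cycle)
  Skip (6,8) w=14 (creates cycle)
MST weight = 54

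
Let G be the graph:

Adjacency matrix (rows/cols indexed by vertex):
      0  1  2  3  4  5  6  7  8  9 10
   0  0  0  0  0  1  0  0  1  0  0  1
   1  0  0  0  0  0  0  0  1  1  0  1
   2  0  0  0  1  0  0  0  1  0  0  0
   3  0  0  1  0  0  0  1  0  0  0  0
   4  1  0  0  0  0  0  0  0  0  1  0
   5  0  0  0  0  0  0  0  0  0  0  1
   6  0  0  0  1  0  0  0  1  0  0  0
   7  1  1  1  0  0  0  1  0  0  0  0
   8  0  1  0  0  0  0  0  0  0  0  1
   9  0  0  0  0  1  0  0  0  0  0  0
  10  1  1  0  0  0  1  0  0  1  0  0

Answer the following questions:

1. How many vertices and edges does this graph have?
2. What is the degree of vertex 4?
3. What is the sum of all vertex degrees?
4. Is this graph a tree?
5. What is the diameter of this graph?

Count: 11 vertices, 13 edges.
Vertex 4 has neighbors [0, 9], degree = 2.
Handshaking lemma: 2 * 13 = 26.
A tree on 11 vertices has 10 edges. This graph has 13 edges (3 extra). Not a tree.
Diameter (longest shortest path) = 5.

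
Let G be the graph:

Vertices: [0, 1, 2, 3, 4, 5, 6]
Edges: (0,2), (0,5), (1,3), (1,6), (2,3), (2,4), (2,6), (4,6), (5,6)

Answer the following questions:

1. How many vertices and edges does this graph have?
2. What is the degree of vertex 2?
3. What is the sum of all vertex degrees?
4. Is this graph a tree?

Count: 7 vertices, 9 edges.
Vertex 2 has neighbors [0, 3, 4, 6], degree = 4.
Handshaking lemma: 2 * 9 = 18.
A tree on 7 vertices has 6 edges. This graph has 9 edges (3 extra). Not a tree.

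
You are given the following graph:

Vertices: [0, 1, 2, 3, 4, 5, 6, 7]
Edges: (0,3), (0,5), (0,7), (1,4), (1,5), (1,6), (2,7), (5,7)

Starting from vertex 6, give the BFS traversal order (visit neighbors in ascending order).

BFS from vertex 6 (neighbors processed in ascending order):
Visit order: 6, 1, 4, 5, 0, 7, 3, 2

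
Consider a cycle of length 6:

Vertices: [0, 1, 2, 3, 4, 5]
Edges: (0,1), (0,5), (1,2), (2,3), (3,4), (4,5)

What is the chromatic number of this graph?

This is an even cycle (C_6). Even cycles are bipartite.
Chromatic number = 2.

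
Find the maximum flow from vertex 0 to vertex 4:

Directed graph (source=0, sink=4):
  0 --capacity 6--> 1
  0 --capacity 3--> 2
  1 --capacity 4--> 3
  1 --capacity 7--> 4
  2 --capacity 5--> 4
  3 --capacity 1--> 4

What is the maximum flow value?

Computing max flow:
  Flow on (0->1): 6/6
  Flow on (0->2): 3/3
  Flow on (1->4): 6/7
  Flow on (2->4): 3/5
Maximum flow = 9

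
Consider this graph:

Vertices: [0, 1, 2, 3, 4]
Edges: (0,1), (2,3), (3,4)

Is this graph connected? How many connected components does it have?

Checking connectivity: the graph has 2 connected component(s).
Components: [[0, 1], [2, 3, 4]]. The graph is NOT connected.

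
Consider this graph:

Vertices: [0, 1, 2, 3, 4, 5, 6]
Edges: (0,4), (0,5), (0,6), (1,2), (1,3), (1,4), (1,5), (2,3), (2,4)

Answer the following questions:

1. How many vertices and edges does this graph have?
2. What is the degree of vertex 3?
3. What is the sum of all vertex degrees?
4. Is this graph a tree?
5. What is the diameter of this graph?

Count: 7 vertices, 9 edges.
Vertex 3 has neighbors [1, 2], degree = 2.
Handshaking lemma: 2 * 9 = 18.
A tree on 7 vertices has 6 edges. This graph has 9 edges (3 extra). Not a tree.
Diameter (longest shortest path) = 4.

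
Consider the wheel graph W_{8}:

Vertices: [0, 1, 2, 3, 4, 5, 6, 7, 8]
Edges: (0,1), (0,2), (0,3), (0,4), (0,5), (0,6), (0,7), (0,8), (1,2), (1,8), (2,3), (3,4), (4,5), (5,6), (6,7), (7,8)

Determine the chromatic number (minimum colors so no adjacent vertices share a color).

W_{8} = C_{8} plus a hub adjacent to every cycle vertex.
The outer cycle needs 2 colors (even cycle); the hub is adjacent to all of them so needs a fresh color.
Chromatic number = 2 + 1 = 3.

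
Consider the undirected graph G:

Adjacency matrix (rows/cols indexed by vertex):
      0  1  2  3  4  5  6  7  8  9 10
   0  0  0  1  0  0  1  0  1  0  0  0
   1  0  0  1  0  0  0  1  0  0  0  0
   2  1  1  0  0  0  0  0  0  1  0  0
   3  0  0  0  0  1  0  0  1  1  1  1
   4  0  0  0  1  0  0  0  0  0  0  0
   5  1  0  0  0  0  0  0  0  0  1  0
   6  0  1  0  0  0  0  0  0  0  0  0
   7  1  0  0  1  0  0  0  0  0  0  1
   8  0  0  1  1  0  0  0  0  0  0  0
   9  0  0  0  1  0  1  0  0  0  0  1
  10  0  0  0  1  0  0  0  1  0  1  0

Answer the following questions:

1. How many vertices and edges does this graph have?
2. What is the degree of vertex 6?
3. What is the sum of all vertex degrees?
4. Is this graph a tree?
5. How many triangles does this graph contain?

Count: 11 vertices, 14 edges.
Vertex 6 has neighbors [1], degree = 1.
Handshaking lemma: 2 * 14 = 28.
A tree on 11 vertices has 10 edges. This graph has 14 edges (4 extra). Not a tree.
Number of triangles = 2.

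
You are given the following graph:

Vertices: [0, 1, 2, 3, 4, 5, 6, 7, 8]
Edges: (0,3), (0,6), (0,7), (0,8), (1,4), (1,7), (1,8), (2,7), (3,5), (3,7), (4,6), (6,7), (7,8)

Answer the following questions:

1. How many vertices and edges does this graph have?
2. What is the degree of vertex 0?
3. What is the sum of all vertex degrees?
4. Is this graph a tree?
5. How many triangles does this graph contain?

Count: 9 vertices, 13 edges.
Vertex 0 has neighbors [3, 6, 7, 8], degree = 4.
Handshaking lemma: 2 * 13 = 26.
A tree on 9 vertices has 8 edges. This graph has 13 edges (5 extra). Not a tree.
Number of triangles = 4.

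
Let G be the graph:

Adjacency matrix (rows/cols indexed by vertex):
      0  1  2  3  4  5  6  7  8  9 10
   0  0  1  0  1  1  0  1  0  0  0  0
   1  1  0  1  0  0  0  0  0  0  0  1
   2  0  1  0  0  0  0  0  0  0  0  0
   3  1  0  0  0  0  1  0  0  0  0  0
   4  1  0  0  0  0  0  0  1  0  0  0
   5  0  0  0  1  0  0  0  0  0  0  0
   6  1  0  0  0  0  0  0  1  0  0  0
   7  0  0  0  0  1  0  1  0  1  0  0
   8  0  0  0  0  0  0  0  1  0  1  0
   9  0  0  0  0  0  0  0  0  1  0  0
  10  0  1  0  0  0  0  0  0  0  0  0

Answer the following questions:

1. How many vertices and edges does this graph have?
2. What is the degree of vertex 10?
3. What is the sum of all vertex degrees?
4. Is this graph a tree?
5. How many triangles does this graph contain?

Count: 11 vertices, 11 edges.
Vertex 10 has neighbors [1], degree = 1.
Handshaking lemma: 2 * 11 = 22.
A tree on 11 vertices has 10 edges. This graph has 11 edges (1 extra). Not a tree.
Number of triangles = 0.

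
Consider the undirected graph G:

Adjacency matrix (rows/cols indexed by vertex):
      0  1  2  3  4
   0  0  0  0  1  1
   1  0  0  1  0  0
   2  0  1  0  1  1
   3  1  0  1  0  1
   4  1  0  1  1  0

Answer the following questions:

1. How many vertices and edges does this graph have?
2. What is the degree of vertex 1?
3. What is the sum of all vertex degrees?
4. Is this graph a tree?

Count: 5 vertices, 6 edges.
Vertex 1 has neighbors [2], degree = 1.
Handshaking lemma: 2 * 6 = 12.
A tree on 5 vertices has 4 edges. This graph has 6 edges (2 extra). Not a tree.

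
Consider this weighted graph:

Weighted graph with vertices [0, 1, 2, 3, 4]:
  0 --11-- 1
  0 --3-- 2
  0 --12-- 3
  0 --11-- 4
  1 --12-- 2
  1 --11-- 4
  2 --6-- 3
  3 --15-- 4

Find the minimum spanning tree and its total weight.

Applying Kruskal's algorithm (sort edges by weight, add if no cycle):
  Add (0,2) w=3
  Add (2,3) w=6
  Add (0,1) w=11
  Add (0,4) w=11
  Skip (1,4) w=11 (creates cycle)
  Skip (0,3) w=12 (creates cycle)
  Skip (1,2) w=12 (creates cycle)
  Skip (3,4) w=15 (creates cycle)
MST weight = 31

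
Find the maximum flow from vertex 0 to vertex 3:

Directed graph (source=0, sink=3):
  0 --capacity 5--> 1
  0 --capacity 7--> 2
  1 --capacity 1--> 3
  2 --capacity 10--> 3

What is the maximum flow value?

Computing max flow:
  Flow on (0->1): 1/5
  Flow on (0->2): 7/7
  Flow on (1->3): 1/1
  Flow on (2->3): 7/10
Maximum flow = 8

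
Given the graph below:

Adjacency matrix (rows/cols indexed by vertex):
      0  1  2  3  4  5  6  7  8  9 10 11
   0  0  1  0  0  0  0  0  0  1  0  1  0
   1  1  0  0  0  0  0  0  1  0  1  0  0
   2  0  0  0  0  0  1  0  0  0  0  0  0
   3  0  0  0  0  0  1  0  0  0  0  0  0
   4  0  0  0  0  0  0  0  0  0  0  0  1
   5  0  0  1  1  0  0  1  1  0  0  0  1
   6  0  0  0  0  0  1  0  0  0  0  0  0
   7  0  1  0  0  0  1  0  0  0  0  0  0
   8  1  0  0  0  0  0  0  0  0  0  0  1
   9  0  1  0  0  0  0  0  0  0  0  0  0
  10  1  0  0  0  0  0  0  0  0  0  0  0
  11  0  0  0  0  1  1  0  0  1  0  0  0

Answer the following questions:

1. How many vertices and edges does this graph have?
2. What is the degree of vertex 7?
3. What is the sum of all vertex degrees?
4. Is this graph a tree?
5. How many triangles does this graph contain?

Count: 12 vertices, 12 edges.
Vertex 7 has neighbors [1, 5], degree = 2.
Handshaking lemma: 2 * 12 = 24.
A tree on 12 vertices has 11 edges. This graph has 12 edges (1 extra). Not a tree.
Number of triangles = 0.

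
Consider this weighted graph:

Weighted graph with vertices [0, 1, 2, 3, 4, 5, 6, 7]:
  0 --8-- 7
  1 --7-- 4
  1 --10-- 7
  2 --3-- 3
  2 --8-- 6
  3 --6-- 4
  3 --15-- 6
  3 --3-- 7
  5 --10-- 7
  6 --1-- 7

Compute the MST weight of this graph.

Applying Kruskal's algorithm (sort edges by weight, add if no cycle):
  Add (6,7) w=1
  Add (2,3) w=3
  Add (3,7) w=3
  Add (3,4) w=6
  Add (1,4) w=7
  Add (0,7) w=8
  Skip (2,6) w=8 (creates cycle)
  Skip (1,7) w=10 (creates cycle)
  Add (5,7) w=10
  Skip (3,6) w=15 (creates cycle)
MST weight = 38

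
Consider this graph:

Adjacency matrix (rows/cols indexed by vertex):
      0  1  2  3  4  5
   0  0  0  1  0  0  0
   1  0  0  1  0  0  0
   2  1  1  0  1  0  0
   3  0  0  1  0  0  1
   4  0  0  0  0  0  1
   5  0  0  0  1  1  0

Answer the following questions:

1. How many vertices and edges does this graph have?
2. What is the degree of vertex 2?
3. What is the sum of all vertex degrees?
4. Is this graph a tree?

Count: 6 vertices, 5 edges.
Vertex 2 has neighbors [0, 1, 3], degree = 3.
Handshaking lemma: 2 * 5 = 10.
A graph is a tree iff it is connected and has exactly n-1 edges. This graph is connected (all 6 vertices in one component) and has 6-1 = 5 edges. It is a tree.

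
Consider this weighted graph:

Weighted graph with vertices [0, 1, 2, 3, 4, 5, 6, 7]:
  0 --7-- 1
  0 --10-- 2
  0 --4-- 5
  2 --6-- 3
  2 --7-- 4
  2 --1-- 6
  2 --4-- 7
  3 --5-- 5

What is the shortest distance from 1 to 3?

Using Dijkstra's algorithm from vertex 1:
Shortest path: 1 -> 0 -> 5 -> 3
Total weight: 7 + 4 + 5 = 16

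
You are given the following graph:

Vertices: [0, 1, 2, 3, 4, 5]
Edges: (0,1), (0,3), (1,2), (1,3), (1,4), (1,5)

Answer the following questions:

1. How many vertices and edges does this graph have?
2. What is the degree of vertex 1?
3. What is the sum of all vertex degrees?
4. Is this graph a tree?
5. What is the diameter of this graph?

Count: 6 vertices, 6 edges.
Vertex 1 has neighbors [0, 2, 3, 4, 5], degree = 5.
Handshaking lemma: 2 * 6 = 12.
A tree on 6 vertices has 5 edges. This graph has 6 edges (1 extra). Not a tree.
Diameter (longest shortest path) = 2.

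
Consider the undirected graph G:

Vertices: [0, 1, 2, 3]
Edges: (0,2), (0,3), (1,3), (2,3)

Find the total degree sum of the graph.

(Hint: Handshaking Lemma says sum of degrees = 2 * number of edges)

Count edges: 4 edges.
By Handshaking Lemma: sum of degrees = 2 * 4 = 8.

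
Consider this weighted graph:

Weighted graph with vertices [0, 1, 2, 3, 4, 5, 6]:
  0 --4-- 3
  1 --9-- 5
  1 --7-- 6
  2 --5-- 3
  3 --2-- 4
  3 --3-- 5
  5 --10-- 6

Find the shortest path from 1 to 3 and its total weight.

Using Dijkstra's algorithm from vertex 1:
Shortest path: 1 -> 5 -> 3
Total weight: 9 + 3 = 12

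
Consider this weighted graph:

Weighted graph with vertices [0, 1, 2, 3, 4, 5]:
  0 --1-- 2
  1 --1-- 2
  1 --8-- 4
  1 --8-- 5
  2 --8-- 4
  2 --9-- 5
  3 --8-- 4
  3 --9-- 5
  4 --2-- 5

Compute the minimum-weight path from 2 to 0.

Using Dijkstra's algorithm from vertex 2:
Shortest path: 2 -> 0
Total weight: 1 = 1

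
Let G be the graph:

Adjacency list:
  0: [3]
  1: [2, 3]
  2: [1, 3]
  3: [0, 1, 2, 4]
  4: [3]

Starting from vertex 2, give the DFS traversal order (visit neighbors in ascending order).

DFS from vertex 2 (neighbors processed in ascending order):
Visit order: 2, 1, 3, 0, 4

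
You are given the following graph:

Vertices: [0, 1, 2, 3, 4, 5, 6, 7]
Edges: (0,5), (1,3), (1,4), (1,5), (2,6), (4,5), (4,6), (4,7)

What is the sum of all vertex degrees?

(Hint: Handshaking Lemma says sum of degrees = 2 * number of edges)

Count edges: 8 edges.
By Handshaking Lemma: sum of degrees = 2 * 8 = 16.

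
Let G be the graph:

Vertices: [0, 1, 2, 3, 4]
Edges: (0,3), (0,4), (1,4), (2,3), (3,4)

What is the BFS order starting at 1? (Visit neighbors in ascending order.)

BFS from vertex 1 (neighbors processed in ascending order):
Visit order: 1, 4, 0, 3, 2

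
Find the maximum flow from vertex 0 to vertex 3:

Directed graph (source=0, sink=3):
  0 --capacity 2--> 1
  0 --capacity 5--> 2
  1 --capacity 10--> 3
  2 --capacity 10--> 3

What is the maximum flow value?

Computing max flow:
  Flow on (0->1): 2/2
  Flow on (0->2): 5/5
  Flow on (1->3): 2/10
  Flow on (2->3): 5/10
Maximum flow = 7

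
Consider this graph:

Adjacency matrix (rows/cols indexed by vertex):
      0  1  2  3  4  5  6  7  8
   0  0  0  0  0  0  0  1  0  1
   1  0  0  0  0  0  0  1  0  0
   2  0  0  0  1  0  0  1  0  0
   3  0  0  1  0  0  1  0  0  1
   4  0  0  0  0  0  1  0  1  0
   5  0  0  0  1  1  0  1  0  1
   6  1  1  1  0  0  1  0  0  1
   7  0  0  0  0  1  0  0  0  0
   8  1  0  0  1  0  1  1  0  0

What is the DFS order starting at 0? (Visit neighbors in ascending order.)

DFS from vertex 0 (neighbors processed in ascending order):
Visit order: 0, 6, 1, 2, 3, 5, 4, 7, 8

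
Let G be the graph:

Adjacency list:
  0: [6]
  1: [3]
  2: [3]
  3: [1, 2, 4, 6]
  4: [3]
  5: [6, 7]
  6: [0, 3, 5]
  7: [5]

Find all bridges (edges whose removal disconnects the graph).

A bridge is an edge whose removal increases the number of connected components.
Bridges found: (0,6), (1,3), (2,3), (3,4), (3,6), (5,6), (5,7)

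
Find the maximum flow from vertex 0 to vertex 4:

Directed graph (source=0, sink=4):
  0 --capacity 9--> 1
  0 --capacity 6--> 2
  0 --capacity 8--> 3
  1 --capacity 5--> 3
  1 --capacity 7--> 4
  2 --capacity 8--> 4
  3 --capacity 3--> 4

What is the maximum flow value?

Computing max flow:
  Flow on (0->1): 7/9
  Flow on (0->2): 6/6
  Flow on (0->3): 3/8
  Flow on (1->4): 7/7
  Flow on (2->4): 6/8
  Flow on (3->4): 3/3
Maximum flow = 16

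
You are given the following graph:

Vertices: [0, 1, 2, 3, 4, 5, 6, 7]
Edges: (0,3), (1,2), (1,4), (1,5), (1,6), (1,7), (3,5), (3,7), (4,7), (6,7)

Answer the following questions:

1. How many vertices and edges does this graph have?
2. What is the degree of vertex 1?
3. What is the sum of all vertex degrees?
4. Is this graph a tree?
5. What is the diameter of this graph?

Count: 8 vertices, 10 edges.
Vertex 1 has neighbors [2, 4, 5, 6, 7], degree = 5.
Handshaking lemma: 2 * 10 = 20.
A tree on 8 vertices has 7 edges. This graph has 10 edges (3 extra). Not a tree.
Diameter (longest shortest path) = 4.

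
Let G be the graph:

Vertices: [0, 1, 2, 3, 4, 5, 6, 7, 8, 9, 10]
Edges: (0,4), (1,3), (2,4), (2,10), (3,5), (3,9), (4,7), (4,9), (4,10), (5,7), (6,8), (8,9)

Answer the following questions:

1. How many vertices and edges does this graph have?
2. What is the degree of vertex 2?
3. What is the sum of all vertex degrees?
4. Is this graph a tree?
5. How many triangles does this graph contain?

Count: 11 vertices, 12 edges.
Vertex 2 has neighbors [4, 10], degree = 2.
Handshaking lemma: 2 * 12 = 24.
A tree on 11 vertices has 10 edges. This graph has 12 edges (2 extra). Not a tree.
Number of triangles = 1.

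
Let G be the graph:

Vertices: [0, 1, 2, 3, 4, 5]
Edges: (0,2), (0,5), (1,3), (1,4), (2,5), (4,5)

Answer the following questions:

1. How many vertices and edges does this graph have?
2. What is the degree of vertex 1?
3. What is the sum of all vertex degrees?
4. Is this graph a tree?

Count: 6 vertices, 6 edges.
Vertex 1 has neighbors [3, 4], degree = 2.
Handshaking lemma: 2 * 6 = 12.
A tree on 6 vertices has 5 edges. This graph has 6 edges (1 extra). Not a tree.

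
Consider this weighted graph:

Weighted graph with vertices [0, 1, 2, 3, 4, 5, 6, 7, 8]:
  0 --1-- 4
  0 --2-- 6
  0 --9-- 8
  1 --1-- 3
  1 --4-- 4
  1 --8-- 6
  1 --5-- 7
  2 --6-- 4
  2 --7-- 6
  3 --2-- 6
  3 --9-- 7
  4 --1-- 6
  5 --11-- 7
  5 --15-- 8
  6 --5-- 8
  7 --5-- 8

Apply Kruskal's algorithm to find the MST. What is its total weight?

Applying Kruskal's algorithm (sort edges by weight, add if no cycle):
  Add (0,4) w=1
  Add (1,3) w=1
  Add (4,6) w=1
  Skip (0,6) w=2 (creates cycle)
  Add (3,6) w=2
  Skip (1,4) w=4 (creates cycle)
  Add (1,7) w=5
  Add (6,8) w=5
  Skip (7,8) w=5 (creates cycle)
  Add (2,4) w=6
  Skip (2,6) w=7 (creates cycle)
  Skip (1,6) w=8 (creates cycle)
  Skip (0,8) w=9 (creates cycle)
  Skip (3,7) w=9 (creates cycle)
  Add (5,7) w=11
  Skip (5,8) w=15 (creates cycle)
MST weight = 32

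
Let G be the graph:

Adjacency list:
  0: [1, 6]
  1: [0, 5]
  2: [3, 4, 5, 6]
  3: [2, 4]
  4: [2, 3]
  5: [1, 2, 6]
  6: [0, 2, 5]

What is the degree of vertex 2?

Vertex 2 has neighbors [3, 4, 5, 6], so deg(2) = 4.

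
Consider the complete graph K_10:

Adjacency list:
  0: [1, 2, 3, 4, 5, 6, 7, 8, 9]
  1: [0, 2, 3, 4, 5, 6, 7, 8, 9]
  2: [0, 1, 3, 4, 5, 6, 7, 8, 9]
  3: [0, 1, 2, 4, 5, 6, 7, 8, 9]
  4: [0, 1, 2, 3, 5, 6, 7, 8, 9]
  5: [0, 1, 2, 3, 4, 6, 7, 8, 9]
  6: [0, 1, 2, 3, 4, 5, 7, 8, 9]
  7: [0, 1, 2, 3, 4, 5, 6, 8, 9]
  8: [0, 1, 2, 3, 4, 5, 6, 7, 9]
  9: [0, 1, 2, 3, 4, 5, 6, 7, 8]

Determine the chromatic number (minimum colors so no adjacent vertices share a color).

In K_10, every vertex is adjacent to every other vertex.
Each vertex needs a unique color.
Chromatic number = 10.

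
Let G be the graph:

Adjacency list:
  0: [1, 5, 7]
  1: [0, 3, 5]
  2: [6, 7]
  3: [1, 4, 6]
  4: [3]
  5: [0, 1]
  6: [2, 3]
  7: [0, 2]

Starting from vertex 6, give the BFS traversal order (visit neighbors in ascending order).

BFS from vertex 6 (neighbors processed in ascending order):
Visit order: 6, 2, 3, 7, 1, 4, 0, 5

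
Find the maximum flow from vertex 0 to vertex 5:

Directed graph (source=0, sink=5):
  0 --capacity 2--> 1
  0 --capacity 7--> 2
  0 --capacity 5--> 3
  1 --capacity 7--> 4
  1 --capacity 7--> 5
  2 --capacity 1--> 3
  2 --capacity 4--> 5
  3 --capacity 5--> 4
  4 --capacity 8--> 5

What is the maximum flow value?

Computing max flow:
  Flow on (0->1): 2/2
  Flow on (0->2): 5/7
  Flow on (0->3): 4/5
  Flow on (1->5): 2/7
  Flow on (2->3): 1/1
  Flow on (2->5): 4/4
  Flow on (3->4): 5/5
  Flow on (4->5): 5/8
Maximum flow = 11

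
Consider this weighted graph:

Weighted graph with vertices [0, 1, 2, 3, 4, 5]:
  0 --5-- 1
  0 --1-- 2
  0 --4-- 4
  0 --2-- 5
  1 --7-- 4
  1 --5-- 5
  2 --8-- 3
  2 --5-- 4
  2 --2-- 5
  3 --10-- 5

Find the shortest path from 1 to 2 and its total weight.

Using Dijkstra's algorithm from vertex 1:
Shortest path: 1 -> 0 -> 2
Total weight: 5 + 1 = 6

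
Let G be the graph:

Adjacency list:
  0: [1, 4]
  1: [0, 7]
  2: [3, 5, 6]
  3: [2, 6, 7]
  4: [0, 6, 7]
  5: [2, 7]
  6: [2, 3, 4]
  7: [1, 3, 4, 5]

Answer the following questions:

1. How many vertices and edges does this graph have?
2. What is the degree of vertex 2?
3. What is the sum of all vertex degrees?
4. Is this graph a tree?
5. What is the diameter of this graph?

Count: 8 vertices, 11 edges.
Vertex 2 has neighbors [3, 5, 6], degree = 3.
Handshaking lemma: 2 * 11 = 22.
A tree on 8 vertices has 7 edges. This graph has 11 edges (4 extra). Not a tree.
Diameter (longest shortest path) = 3.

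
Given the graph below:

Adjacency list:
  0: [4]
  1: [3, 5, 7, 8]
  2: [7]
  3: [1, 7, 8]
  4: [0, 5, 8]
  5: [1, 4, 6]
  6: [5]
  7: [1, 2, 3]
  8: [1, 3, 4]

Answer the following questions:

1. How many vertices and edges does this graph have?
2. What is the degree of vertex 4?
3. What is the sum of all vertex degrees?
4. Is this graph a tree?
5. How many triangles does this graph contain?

Count: 9 vertices, 11 edges.
Vertex 4 has neighbors [0, 5, 8], degree = 3.
Handshaking lemma: 2 * 11 = 22.
A tree on 9 vertices has 8 edges. This graph has 11 edges (3 extra). Not a tree.
Number of triangles = 2.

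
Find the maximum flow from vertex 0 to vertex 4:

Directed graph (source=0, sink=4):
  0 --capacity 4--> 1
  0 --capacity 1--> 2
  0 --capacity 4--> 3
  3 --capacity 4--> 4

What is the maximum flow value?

Computing max flow:
  Flow on (0->3): 4/4
  Flow on (3->4): 4/4
Maximum flow = 4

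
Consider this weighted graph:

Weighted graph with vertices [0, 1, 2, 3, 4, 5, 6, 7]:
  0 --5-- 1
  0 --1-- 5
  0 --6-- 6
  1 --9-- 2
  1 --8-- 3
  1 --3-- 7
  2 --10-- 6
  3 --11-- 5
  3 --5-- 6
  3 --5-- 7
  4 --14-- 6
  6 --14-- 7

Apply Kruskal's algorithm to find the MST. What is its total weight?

Applying Kruskal's algorithm (sort edges by weight, add if no cycle):
  Add (0,5) w=1
  Add (1,7) w=3
  Add (0,1) w=5
  Add (3,6) w=5
  Add (3,7) w=5
  Skip (0,6) w=6 (creates cycle)
  Skip (1,3) w=8 (creates cycle)
  Add (1,2) w=9
  Skip (2,6) w=10 (creates cycle)
  Skip (3,5) w=11 (creates cycle)
  Add (4,6) w=14
  Skip (6,7) w=14 (creates cycle)
MST weight = 42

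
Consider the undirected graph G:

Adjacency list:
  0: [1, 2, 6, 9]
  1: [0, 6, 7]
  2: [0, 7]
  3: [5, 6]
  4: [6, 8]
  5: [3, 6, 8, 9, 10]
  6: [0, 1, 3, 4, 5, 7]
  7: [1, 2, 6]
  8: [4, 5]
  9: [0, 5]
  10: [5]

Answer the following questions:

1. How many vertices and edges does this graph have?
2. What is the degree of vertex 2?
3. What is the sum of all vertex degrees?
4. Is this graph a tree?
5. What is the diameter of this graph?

Count: 11 vertices, 16 edges.
Vertex 2 has neighbors [0, 7], degree = 2.
Handshaking lemma: 2 * 16 = 32.
A tree on 11 vertices has 10 edges. This graph has 16 edges (6 extra). Not a tree.
Diameter (longest shortest path) = 4.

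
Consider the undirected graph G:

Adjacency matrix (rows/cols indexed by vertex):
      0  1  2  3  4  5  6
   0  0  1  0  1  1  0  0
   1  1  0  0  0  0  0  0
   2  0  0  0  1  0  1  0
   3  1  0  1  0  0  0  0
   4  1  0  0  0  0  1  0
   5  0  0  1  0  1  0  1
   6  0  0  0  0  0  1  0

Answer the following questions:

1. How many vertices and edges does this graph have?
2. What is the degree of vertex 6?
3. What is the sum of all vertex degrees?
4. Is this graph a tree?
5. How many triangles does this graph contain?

Count: 7 vertices, 7 edges.
Vertex 6 has neighbors [5], degree = 1.
Handshaking lemma: 2 * 7 = 14.
A tree on 7 vertices has 6 edges. This graph has 7 edges (1 extra). Not a tree.
Number of triangles = 0.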